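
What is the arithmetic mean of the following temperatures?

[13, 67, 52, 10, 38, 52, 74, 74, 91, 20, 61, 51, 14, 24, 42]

45.5333

Step 1: Sum all values: 13 + 67 + 52 + 10 + 38 + 52 + 74 + 74 + 91 + 20 + 61 + 51 + 14 + 24 + 42 = 683
Step 2: Count the number of values: n = 15
Step 3: Mean = sum / n = 683 / 15 = 45.5333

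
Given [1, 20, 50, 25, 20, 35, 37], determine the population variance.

210.1224

Step 1: Compute the mean: (1 + 20 + 50 + 25 + 20 + 35 + 37) / 7 = 26.8571
Step 2: Compute squared deviations from the mean:
  (1 - 26.8571)^2 = 668.5918
  (20 - 26.8571)^2 = 47.0204
  (50 - 26.8571)^2 = 535.5918
  (25 - 26.8571)^2 = 3.449
  (20 - 26.8571)^2 = 47.0204
  (35 - 26.8571)^2 = 66.3061
  (37 - 26.8571)^2 = 102.8776
Step 3: Sum of squared deviations = 1470.8571
Step 4: Population variance = 1470.8571 / 7 = 210.1224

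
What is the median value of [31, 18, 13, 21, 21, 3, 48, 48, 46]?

21

Step 1: Sort the data in ascending order: [3, 13, 18, 21, 21, 31, 46, 48, 48]
Step 2: The number of values is n = 9.
Step 3: Since n is odd, the median is the middle value at position 5: 21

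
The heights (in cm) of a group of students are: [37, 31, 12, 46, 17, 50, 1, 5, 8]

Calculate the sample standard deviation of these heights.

18.3984

Step 1: Compute the mean: 23
Step 2: Sum of squared deviations from the mean: 2708
Step 3: Sample variance = 2708 / 8 = 338.5
Step 4: Standard deviation = sqrt(338.5) = 18.3984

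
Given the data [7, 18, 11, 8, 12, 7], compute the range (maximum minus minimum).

11

Step 1: Identify the maximum value: max = 18
Step 2: Identify the minimum value: min = 7
Step 3: Range = max - min = 18 - 7 = 11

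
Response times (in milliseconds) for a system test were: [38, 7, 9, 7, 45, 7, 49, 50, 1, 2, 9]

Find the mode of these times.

7

Step 1: Count the frequency of each value:
  1: appears 1 time(s)
  2: appears 1 time(s)
  7: appears 3 time(s)
  9: appears 2 time(s)
  38: appears 1 time(s)
  45: appears 1 time(s)
  49: appears 1 time(s)
  50: appears 1 time(s)
Step 2: The value 7 appears most frequently (3 times).
Step 3: Mode = 7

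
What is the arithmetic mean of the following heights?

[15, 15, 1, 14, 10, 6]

10.1667

Step 1: Sum all values: 15 + 15 + 1 + 14 + 10 + 6 = 61
Step 2: Count the number of values: n = 6
Step 3: Mean = sum / n = 61 / 6 = 10.1667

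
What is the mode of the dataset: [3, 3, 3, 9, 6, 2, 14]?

3

Step 1: Count the frequency of each value:
  2: appears 1 time(s)
  3: appears 3 time(s)
  6: appears 1 time(s)
  9: appears 1 time(s)
  14: appears 1 time(s)
Step 2: The value 3 appears most frequently (3 times).
Step 3: Mode = 3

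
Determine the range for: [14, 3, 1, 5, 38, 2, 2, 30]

37

Step 1: Identify the maximum value: max = 38
Step 2: Identify the minimum value: min = 1
Step 3: Range = max - min = 38 - 1 = 37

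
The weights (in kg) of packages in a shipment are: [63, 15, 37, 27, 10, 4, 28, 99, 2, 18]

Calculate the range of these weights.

97

Step 1: Identify the maximum value: max = 99
Step 2: Identify the minimum value: min = 2
Step 3: Range = max - min = 99 - 2 = 97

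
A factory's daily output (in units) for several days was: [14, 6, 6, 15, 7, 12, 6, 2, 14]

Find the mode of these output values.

6

Step 1: Count the frequency of each value:
  2: appears 1 time(s)
  6: appears 3 time(s)
  7: appears 1 time(s)
  12: appears 1 time(s)
  14: appears 2 time(s)
  15: appears 1 time(s)
Step 2: The value 6 appears most frequently (3 times).
Step 3: Mode = 6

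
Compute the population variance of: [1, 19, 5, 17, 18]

56

Step 1: Compute the mean: (1 + 19 + 5 + 17 + 18) / 5 = 12
Step 2: Compute squared deviations from the mean:
  (1 - 12)^2 = 121
  (19 - 12)^2 = 49
  (5 - 12)^2 = 49
  (17 - 12)^2 = 25
  (18 - 12)^2 = 36
Step 3: Sum of squared deviations = 280
Step 4: Population variance = 280 / 5 = 56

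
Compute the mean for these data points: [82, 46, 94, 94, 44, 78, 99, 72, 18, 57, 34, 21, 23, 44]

57.5714

Step 1: Sum all values: 82 + 46 + 94 + 94 + 44 + 78 + 99 + 72 + 18 + 57 + 34 + 21 + 23 + 44 = 806
Step 2: Count the number of values: n = 14
Step 3: Mean = sum / n = 806 / 14 = 57.5714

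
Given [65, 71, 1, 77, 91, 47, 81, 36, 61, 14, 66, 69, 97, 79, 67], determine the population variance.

669.5822

Step 1: Compute the mean: (65 + 71 + 1 + 77 + 91 + 47 + 81 + 36 + 61 + 14 + 66 + 69 + 97 + 79 + 67) / 15 = 61.4667
Step 2: Compute squared deviations from the mean:
  (65 - 61.4667)^2 = 12.4844
  (71 - 61.4667)^2 = 90.8844
  (1 - 61.4667)^2 = 3656.2178
  (77 - 61.4667)^2 = 241.2844
  (91 - 61.4667)^2 = 872.2178
  (47 - 61.4667)^2 = 209.2844
  (81 - 61.4667)^2 = 381.5511
  (36 - 61.4667)^2 = 648.5511
  (61 - 61.4667)^2 = 0.2178
  (14 - 61.4667)^2 = 2253.0844
  (66 - 61.4667)^2 = 20.5511
  (69 - 61.4667)^2 = 56.7511
  (97 - 61.4667)^2 = 1262.6178
  (79 - 61.4667)^2 = 307.4178
  (67 - 61.4667)^2 = 30.6178
Step 3: Sum of squared deviations = 10043.7333
Step 4: Population variance = 10043.7333 / 15 = 669.5822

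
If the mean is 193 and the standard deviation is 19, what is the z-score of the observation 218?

1.3158

Step 1: Recall the z-score formula: z = (x - mu) / sigma
Step 2: Substitute values: z = (218 - 193) / 19
Step 3: z = 25 / 19 = 1.3158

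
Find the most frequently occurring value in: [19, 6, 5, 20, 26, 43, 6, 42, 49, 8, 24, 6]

6

Step 1: Count the frequency of each value:
  5: appears 1 time(s)
  6: appears 3 time(s)
  8: appears 1 time(s)
  19: appears 1 time(s)
  20: appears 1 time(s)
  24: appears 1 time(s)
  26: appears 1 time(s)
  42: appears 1 time(s)
  43: appears 1 time(s)
  49: appears 1 time(s)
Step 2: The value 6 appears most frequently (3 times).
Step 3: Mode = 6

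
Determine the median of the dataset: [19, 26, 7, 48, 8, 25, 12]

19

Step 1: Sort the data in ascending order: [7, 8, 12, 19, 25, 26, 48]
Step 2: The number of values is n = 7.
Step 3: Since n is odd, the median is the middle value at position 4: 19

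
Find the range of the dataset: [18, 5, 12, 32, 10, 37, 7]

32

Step 1: Identify the maximum value: max = 37
Step 2: Identify the minimum value: min = 5
Step 3: Range = max - min = 37 - 5 = 32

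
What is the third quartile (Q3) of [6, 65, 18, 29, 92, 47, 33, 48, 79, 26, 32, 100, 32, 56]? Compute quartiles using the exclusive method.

68.5

Step 1: Sort the data: [6, 18, 26, 29, 32, 32, 33, 47, 48, 56, 65, 79, 92, 100]
Step 2: n = 14
Step 3: Using the exclusive quartile method:
  Q1 = 28.25
  Q2 (median) = 40
  Q3 = 68.5
  IQR = Q3 - Q1 = 68.5 - 28.25 = 40.25
Step 4: Q3 = 68.5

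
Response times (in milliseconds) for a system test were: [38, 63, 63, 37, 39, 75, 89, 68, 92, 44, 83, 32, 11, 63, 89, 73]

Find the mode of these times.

63

Step 1: Count the frequency of each value:
  11: appears 1 time(s)
  32: appears 1 time(s)
  37: appears 1 time(s)
  38: appears 1 time(s)
  39: appears 1 time(s)
  44: appears 1 time(s)
  63: appears 3 time(s)
  68: appears 1 time(s)
  73: appears 1 time(s)
  75: appears 1 time(s)
  83: appears 1 time(s)
  89: appears 2 time(s)
  92: appears 1 time(s)
Step 2: The value 63 appears most frequently (3 times).
Step 3: Mode = 63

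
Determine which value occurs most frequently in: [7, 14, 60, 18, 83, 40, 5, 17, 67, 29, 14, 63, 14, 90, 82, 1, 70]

14

Step 1: Count the frequency of each value:
  1: appears 1 time(s)
  5: appears 1 time(s)
  7: appears 1 time(s)
  14: appears 3 time(s)
  17: appears 1 time(s)
  18: appears 1 time(s)
  29: appears 1 time(s)
  40: appears 1 time(s)
  60: appears 1 time(s)
  63: appears 1 time(s)
  67: appears 1 time(s)
  70: appears 1 time(s)
  82: appears 1 time(s)
  83: appears 1 time(s)
  90: appears 1 time(s)
Step 2: The value 14 appears most frequently (3 times).
Step 3: Mode = 14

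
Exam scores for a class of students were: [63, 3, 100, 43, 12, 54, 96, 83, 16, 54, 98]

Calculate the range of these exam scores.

97

Step 1: Identify the maximum value: max = 100
Step 2: Identify the minimum value: min = 3
Step 3: Range = max - min = 100 - 3 = 97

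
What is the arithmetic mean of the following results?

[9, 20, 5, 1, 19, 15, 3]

10.2857

Step 1: Sum all values: 9 + 20 + 5 + 1 + 19 + 15 + 3 = 72
Step 2: Count the number of values: n = 7
Step 3: Mean = sum / n = 72 / 7 = 10.2857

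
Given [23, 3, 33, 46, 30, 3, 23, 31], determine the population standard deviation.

13.8474

Step 1: Compute the mean: 24
Step 2: Sum of squared deviations from the mean: 1534
Step 3: Population variance = 1534 / 8 = 191.75
Step 4: Standard deviation = sqrt(191.75) = 13.8474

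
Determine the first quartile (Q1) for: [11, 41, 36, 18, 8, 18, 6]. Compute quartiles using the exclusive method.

8

Step 1: Sort the data: [6, 8, 11, 18, 18, 36, 41]
Step 2: n = 7
Step 3: Using the exclusive quartile method:
  Q1 = 8
  Q2 (median) = 18
  Q3 = 36
  IQR = Q3 - Q1 = 36 - 8 = 28
Step 4: Q1 = 8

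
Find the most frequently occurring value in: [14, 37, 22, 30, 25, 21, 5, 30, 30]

30

Step 1: Count the frequency of each value:
  5: appears 1 time(s)
  14: appears 1 time(s)
  21: appears 1 time(s)
  22: appears 1 time(s)
  25: appears 1 time(s)
  30: appears 3 time(s)
  37: appears 1 time(s)
Step 2: The value 30 appears most frequently (3 times).
Step 3: Mode = 30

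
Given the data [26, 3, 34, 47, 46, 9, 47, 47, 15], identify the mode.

47

Step 1: Count the frequency of each value:
  3: appears 1 time(s)
  9: appears 1 time(s)
  15: appears 1 time(s)
  26: appears 1 time(s)
  34: appears 1 time(s)
  46: appears 1 time(s)
  47: appears 3 time(s)
Step 2: The value 47 appears most frequently (3 times).
Step 3: Mode = 47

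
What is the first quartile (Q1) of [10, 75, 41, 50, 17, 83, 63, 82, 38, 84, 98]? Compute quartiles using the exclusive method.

38

Step 1: Sort the data: [10, 17, 38, 41, 50, 63, 75, 82, 83, 84, 98]
Step 2: n = 11
Step 3: Using the exclusive quartile method:
  Q1 = 38
  Q2 (median) = 63
  Q3 = 83
  IQR = Q3 - Q1 = 83 - 38 = 45
Step 4: Q1 = 38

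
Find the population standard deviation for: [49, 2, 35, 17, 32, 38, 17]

14.7302

Step 1: Compute the mean: 27.1429
Step 2: Sum of squared deviations from the mean: 1518.8571
Step 3: Population variance = 1518.8571 / 7 = 216.9796
Step 4: Standard deviation = sqrt(216.9796) = 14.7302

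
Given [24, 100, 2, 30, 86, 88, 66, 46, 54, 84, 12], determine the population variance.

1031.6033

Step 1: Compute the mean: (24 + 100 + 2 + 30 + 86 + 88 + 66 + 46 + 54 + 84 + 12) / 11 = 53.8182
Step 2: Compute squared deviations from the mean:
  (24 - 53.8182)^2 = 889.124
  (100 - 53.8182)^2 = 2132.7603
  (2 - 53.8182)^2 = 2685.124
  (30 - 53.8182)^2 = 567.3058
  (86 - 53.8182)^2 = 1035.6694
  (88 - 53.8182)^2 = 1168.3967
  (66 - 53.8182)^2 = 148.3967
  (46 - 53.8182)^2 = 61.124
  (54 - 53.8182)^2 = 0.0331
  (84 - 53.8182)^2 = 910.9421
  (12 - 53.8182)^2 = 1748.7603
Step 3: Sum of squared deviations = 11347.6364
Step 4: Population variance = 11347.6364 / 11 = 1031.6033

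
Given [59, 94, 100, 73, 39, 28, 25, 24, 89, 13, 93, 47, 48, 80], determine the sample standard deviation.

30.0103

Step 1: Compute the mean: 58
Step 2: Sum of squared deviations from the mean: 11708
Step 3: Sample variance = 11708 / 13 = 900.6154
Step 4: Standard deviation = sqrt(900.6154) = 30.0103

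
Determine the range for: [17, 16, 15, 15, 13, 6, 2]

15

Step 1: Identify the maximum value: max = 17
Step 2: Identify the minimum value: min = 2
Step 3: Range = max - min = 17 - 2 = 15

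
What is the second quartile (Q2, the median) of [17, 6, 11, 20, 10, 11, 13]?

11

Step 1: Sort the data: [6, 10, 11, 11, 13, 17, 20]
Step 2: n = 7
Step 3: Q2 is the median. Since n is odd, it is the middle value at position 4: 11
Step 4: Q2 = 11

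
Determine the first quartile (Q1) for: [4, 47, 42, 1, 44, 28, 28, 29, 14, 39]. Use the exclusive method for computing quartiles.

11.5

Step 1: Sort the data: [1, 4, 14, 28, 28, 29, 39, 42, 44, 47]
Step 2: n = 10
Step 3: Using the exclusive quartile method:
  Q1 = 11.5
  Q2 (median) = 28.5
  Q3 = 42.5
  IQR = Q3 - Q1 = 42.5 - 11.5 = 31
Step 4: Q1 = 11.5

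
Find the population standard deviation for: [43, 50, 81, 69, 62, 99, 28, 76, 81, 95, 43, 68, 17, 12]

26.5515

Step 1: Compute the mean: 58.8571
Step 2: Sum of squared deviations from the mean: 9869.7143
Step 3: Population variance = 9869.7143 / 14 = 704.9796
Step 4: Standard deviation = sqrt(704.9796) = 26.5515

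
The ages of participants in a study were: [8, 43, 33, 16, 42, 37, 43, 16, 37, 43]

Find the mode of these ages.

43

Step 1: Count the frequency of each value:
  8: appears 1 time(s)
  16: appears 2 time(s)
  33: appears 1 time(s)
  37: appears 2 time(s)
  42: appears 1 time(s)
  43: appears 3 time(s)
Step 2: The value 43 appears most frequently (3 times).
Step 3: Mode = 43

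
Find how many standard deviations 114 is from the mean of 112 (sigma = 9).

0.2222

Step 1: Recall the z-score formula: z = (x - mu) / sigma
Step 2: Substitute values: z = (114 - 112) / 9
Step 3: z = 2 / 9 = 0.2222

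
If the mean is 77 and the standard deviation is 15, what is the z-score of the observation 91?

0.9333

Step 1: Recall the z-score formula: z = (x - mu) / sigma
Step 2: Substitute values: z = (91 - 77) / 15
Step 3: z = 14 / 15 = 0.9333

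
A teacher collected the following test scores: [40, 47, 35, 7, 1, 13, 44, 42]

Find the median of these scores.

37.5

Step 1: Sort the data in ascending order: [1, 7, 13, 35, 40, 42, 44, 47]
Step 2: The number of values is n = 8.
Step 3: Since n is even, the median is the average of positions 4 and 5:
  Median = (35 + 40) / 2 = 37.5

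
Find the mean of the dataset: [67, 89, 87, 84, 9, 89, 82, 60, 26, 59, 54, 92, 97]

68.8462

Step 1: Sum all values: 67 + 89 + 87 + 84 + 9 + 89 + 82 + 60 + 26 + 59 + 54 + 92 + 97 = 895
Step 2: Count the number of values: n = 13
Step 3: Mean = sum / n = 895 / 13 = 68.8462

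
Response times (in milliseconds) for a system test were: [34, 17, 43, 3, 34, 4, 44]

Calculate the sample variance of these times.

305.619

Step 1: Compute the mean: (34 + 17 + 43 + 3 + 34 + 4 + 44) / 7 = 25.5714
Step 2: Compute squared deviations from the mean:
  (34 - 25.5714)^2 = 71.0408
  (17 - 25.5714)^2 = 73.4694
  (43 - 25.5714)^2 = 303.7551
  (3 - 25.5714)^2 = 509.4694
  (34 - 25.5714)^2 = 71.0408
  (4 - 25.5714)^2 = 465.3265
  (44 - 25.5714)^2 = 339.6122
Step 3: Sum of squared deviations = 1833.7143
Step 4: Sample variance = 1833.7143 / 6 = 305.619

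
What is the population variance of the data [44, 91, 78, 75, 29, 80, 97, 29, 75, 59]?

535.81

Step 1: Compute the mean: (44 + 91 + 78 + 75 + 29 + 80 + 97 + 29 + 75 + 59) / 10 = 65.7
Step 2: Compute squared deviations from the mean:
  (44 - 65.7)^2 = 470.89
  (91 - 65.7)^2 = 640.09
  (78 - 65.7)^2 = 151.29
  (75 - 65.7)^2 = 86.49
  (29 - 65.7)^2 = 1346.89
  (80 - 65.7)^2 = 204.49
  (97 - 65.7)^2 = 979.69
  (29 - 65.7)^2 = 1346.89
  (75 - 65.7)^2 = 86.49
  (59 - 65.7)^2 = 44.89
Step 3: Sum of squared deviations = 5358.1
Step 4: Population variance = 5358.1 / 10 = 535.81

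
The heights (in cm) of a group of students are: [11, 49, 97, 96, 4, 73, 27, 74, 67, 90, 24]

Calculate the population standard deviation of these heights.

32.7699

Step 1: Compute the mean: 55.6364
Step 2: Sum of squared deviations from the mean: 11812.5455
Step 3: Population variance = 11812.5455 / 11 = 1073.8678
Step 4: Standard deviation = sqrt(1073.8678) = 32.7699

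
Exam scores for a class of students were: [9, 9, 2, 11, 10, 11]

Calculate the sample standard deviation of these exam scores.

3.3862

Step 1: Compute the mean: 8.6667
Step 2: Sum of squared deviations from the mean: 57.3333
Step 3: Sample variance = 57.3333 / 5 = 11.4667
Step 4: Standard deviation = sqrt(11.4667) = 3.3862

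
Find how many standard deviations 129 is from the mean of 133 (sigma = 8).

-0.5

Step 1: Recall the z-score formula: z = (x - mu) / sigma
Step 2: Substitute values: z = (129 - 133) / 8
Step 3: z = -4 / 8 = -0.5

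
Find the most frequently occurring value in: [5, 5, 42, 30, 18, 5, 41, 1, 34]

5

Step 1: Count the frequency of each value:
  1: appears 1 time(s)
  5: appears 3 time(s)
  18: appears 1 time(s)
  30: appears 1 time(s)
  34: appears 1 time(s)
  41: appears 1 time(s)
  42: appears 1 time(s)
Step 2: The value 5 appears most frequently (3 times).
Step 3: Mode = 5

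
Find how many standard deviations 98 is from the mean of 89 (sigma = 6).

1.5

Step 1: Recall the z-score formula: z = (x - mu) / sigma
Step 2: Substitute values: z = (98 - 89) / 6
Step 3: z = 9 / 6 = 1.5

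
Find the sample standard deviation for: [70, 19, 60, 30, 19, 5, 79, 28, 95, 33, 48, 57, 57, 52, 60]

24.7786

Step 1: Compute the mean: 47.4667
Step 2: Sum of squared deviations from the mean: 8595.7333
Step 3: Sample variance = 8595.7333 / 14 = 613.981
Step 4: Standard deviation = sqrt(613.981) = 24.7786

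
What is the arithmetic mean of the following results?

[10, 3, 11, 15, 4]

8.6

Step 1: Sum all values: 10 + 3 + 11 + 15 + 4 = 43
Step 2: Count the number of values: n = 5
Step 3: Mean = sum / n = 43 / 5 = 8.6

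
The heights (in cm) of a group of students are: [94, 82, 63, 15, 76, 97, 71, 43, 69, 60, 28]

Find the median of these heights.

69

Step 1: Sort the data in ascending order: [15, 28, 43, 60, 63, 69, 71, 76, 82, 94, 97]
Step 2: The number of values is n = 11.
Step 3: Since n is odd, the median is the middle value at position 6: 69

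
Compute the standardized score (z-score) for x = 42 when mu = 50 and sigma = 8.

-1

Step 1: Recall the z-score formula: z = (x - mu) / sigma
Step 2: Substitute values: z = (42 - 50) / 8
Step 3: z = -8 / 8 = -1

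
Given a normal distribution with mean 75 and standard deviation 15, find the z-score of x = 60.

-1

Step 1: Recall the z-score formula: z = (x - mu) / sigma
Step 2: Substitute values: z = (60 - 75) / 15
Step 3: z = -15 / 15 = -1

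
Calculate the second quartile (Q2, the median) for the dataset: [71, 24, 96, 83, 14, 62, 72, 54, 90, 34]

66.5

Step 1: Sort the data: [14, 24, 34, 54, 62, 71, 72, 83, 90, 96]
Step 2: n = 10
Step 3: Q2 is the median. Since n is even, it is the average of the values at positions 5 and 6:
  Q2 = (62 + 71) / 2 = 66.5
Step 4: Q2 = 66.5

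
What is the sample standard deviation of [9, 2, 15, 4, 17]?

6.5803

Step 1: Compute the mean: 9.4
Step 2: Sum of squared deviations from the mean: 173.2
Step 3: Sample variance = 173.2 / 4 = 43.3
Step 4: Standard deviation = sqrt(43.3) = 6.5803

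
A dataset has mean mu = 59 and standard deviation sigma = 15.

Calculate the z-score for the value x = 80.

1.4

Step 1: Recall the z-score formula: z = (x - mu) / sigma
Step 2: Substitute values: z = (80 - 59) / 15
Step 3: z = 21 / 15 = 1.4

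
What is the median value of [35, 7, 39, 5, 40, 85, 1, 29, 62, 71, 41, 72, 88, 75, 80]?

41

Step 1: Sort the data in ascending order: [1, 5, 7, 29, 35, 39, 40, 41, 62, 71, 72, 75, 80, 85, 88]
Step 2: The number of values is n = 15.
Step 3: Since n is odd, the median is the middle value at position 8: 41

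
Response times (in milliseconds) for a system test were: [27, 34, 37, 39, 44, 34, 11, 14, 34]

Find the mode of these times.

34

Step 1: Count the frequency of each value:
  11: appears 1 time(s)
  14: appears 1 time(s)
  27: appears 1 time(s)
  34: appears 3 time(s)
  37: appears 1 time(s)
  39: appears 1 time(s)
  44: appears 1 time(s)
Step 2: The value 34 appears most frequently (3 times).
Step 3: Mode = 34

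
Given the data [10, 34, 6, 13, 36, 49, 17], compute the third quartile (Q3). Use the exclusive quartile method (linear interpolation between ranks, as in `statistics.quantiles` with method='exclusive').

36

Step 1: Sort the data: [6, 10, 13, 17, 34, 36, 49]
Step 2: n = 7
Step 3: Using the exclusive quartile method:
  Q1 = 10
  Q2 (median) = 17
  Q3 = 36
  IQR = Q3 - Q1 = 36 - 10 = 26
Step 4: Q3 = 36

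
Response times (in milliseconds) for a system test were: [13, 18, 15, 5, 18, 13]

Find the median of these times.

14

Step 1: Sort the data in ascending order: [5, 13, 13, 15, 18, 18]
Step 2: The number of values is n = 6.
Step 3: Since n is even, the median is the average of positions 3 and 4:
  Median = (13 + 15) / 2 = 14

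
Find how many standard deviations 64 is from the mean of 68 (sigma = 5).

-0.8

Step 1: Recall the z-score formula: z = (x - mu) / sigma
Step 2: Substitute values: z = (64 - 68) / 5
Step 3: z = -4 / 5 = -0.8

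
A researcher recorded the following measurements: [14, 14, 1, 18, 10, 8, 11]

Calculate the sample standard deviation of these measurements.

5.4292

Step 1: Compute the mean: 10.8571
Step 2: Sum of squared deviations from the mean: 176.8571
Step 3: Sample variance = 176.8571 / 6 = 29.4762
Step 4: Standard deviation = sqrt(29.4762) = 5.4292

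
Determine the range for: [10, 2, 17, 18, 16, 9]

16

Step 1: Identify the maximum value: max = 18
Step 2: Identify the minimum value: min = 2
Step 3: Range = max - min = 18 - 2 = 16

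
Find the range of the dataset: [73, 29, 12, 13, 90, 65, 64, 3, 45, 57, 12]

87

Step 1: Identify the maximum value: max = 90
Step 2: Identify the minimum value: min = 3
Step 3: Range = max - min = 90 - 3 = 87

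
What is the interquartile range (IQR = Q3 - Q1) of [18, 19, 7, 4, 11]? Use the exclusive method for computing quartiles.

13

Step 1: Sort the data: [4, 7, 11, 18, 19]
Step 2: n = 5
Step 3: Using the exclusive quartile method:
  Q1 = 5.5
  Q2 (median) = 11
  Q3 = 18.5
  IQR = Q3 - Q1 = 18.5 - 5.5 = 13
Step 4: IQR = 13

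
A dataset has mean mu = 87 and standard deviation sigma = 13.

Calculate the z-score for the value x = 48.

-3

Step 1: Recall the z-score formula: z = (x - mu) / sigma
Step 2: Substitute values: z = (48 - 87) / 13
Step 3: z = -39 / 13 = -3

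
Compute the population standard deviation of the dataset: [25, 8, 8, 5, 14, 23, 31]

9.3153

Step 1: Compute the mean: 16.2857
Step 2: Sum of squared deviations from the mean: 607.4286
Step 3: Population variance = 607.4286 / 7 = 86.7755
Step 4: Standard deviation = sqrt(86.7755) = 9.3153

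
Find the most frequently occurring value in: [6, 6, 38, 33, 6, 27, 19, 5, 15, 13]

6

Step 1: Count the frequency of each value:
  5: appears 1 time(s)
  6: appears 3 time(s)
  13: appears 1 time(s)
  15: appears 1 time(s)
  19: appears 1 time(s)
  27: appears 1 time(s)
  33: appears 1 time(s)
  38: appears 1 time(s)
Step 2: The value 6 appears most frequently (3 times).
Step 3: Mode = 6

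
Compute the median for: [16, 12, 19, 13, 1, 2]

12.5

Step 1: Sort the data in ascending order: [1, 2, 12, 13, 16, 19]
Step 2: The number of values is n = 6.
Step 3: Since n is even, the median is the average of positions 3 and 4:
  Median = (12 + 13) / 2 = 12.5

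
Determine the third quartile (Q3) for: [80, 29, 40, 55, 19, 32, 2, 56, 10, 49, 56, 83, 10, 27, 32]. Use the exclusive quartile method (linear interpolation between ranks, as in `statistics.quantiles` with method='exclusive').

56

Step 1: Sort the data: [2, 10, 10, 19, 27, 29, 32, 32, 40, 49, 55, 56, 56, 80, 83]
Step 2: n = 15
Step 3: Using the exclusive quartile method:
  Q1 = 19
  Q2 (median) = 32
  Q3 = 56
  IQR = Q3 - Q1 = 56 - 19 = 37
Step 4: Q3 = 56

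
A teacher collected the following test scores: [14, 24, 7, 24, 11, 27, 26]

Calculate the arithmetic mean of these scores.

19

Step 1: Sum all values: 14 + 24 + 7 + 24 + 11 + 27 + 26 = 133
Step 2: Count the number of values: n = 7
Step 3: Mean = sum / n = 133 / 7 = 19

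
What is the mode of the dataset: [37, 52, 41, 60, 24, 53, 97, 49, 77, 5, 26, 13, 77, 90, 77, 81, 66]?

77

Step 1: Count the frequency of each value:
  5: appears 1 time(s)
  13: appears 1 time(s)
  24: appears 1 time(s)
  26: appears 1 time(s)
  37: appears 1 time(s)
  41: appears 1 time(s)
  49: appears 1 time(s)
  52: appears 1 time(s)
  53: appears 1 time(s)
  60: appears 1 time(s)
  66: appears 1 time(s)
  77: appears 3 time(s)
  81: appears 1 time(s)
  90: appears 1 time(s)
  97: appears 1 time(s)
Step 2: The value 77 appears most frequently (3 times).
Step 3: Mode = 77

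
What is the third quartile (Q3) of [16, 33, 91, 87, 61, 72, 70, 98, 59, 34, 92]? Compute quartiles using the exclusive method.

91

Step 1: Sort the data: [16, 33, 34, 59, 61, 70, 72, 87, 91, 92, 98]
Step 2: n = 11
Step 3: Using the exclusive quartile method:
  Q1 = 34
  Q2 (median) = 70
  Q3 = 91
  IQR = Q3 - Q1 = 91 - 34 = 57
Step 4: Q3 = 91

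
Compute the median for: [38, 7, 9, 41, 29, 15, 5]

15

Step 1: Sort the data in ascending order: [5, 7, 9, 15, 29, 38, 41]
Step 2: The number of values is n = 7.
Step 3: Since n is odd, the median is the middle value at position 4: 15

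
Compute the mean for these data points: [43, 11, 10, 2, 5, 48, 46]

23.5714

Step 1: Sum all values: 43 + 11 + 10 + 2 + 5 + 48 + 46 = 165
Step 2: Count the number of values: n = 7
Step 3: Mean = sum / n = 165 / 7 = 23.5714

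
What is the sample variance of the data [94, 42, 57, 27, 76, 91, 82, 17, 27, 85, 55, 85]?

769.5455

Step 1: Compute the mean: (94 + 42 + 57 + 27 + 76 + 91 + 82 + 17 + 27 + 85 + 55 + 85) / 12 = 61.5
Step 2: Compute squared deviations from the mean:
  (94 - 61.5)^2 = 1056.25
  (42 - 61.5)^2 = 380.25
  (57 - 61.5)^2 = 20.25
  (27 - 61.5)^2 = 1190.25
  (76 - 61.5)^2 = 210.25
  (91 - 61.5)^2 = 870.25
  (82 - 61.5)^2 = 420.25
  (17 - 61.5)^2 = 1980.25
  (27 - 61.5)^2 = 1190.25
  (85 - 61.5)^2 = 552.25
  (55 - 61.5)^2 = 42.25
  (85 - 61.5)^2 = 552.25
Step 3: Sum of squared deviations = 8465
Step 4: Sample variance = 8465 / 11 = 769.5455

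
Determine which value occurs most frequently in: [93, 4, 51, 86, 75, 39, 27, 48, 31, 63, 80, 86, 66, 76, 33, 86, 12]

86

Step 1: Count the frequency of each value:
  4: appears 1 time(s)
  12: appears 1 time(s)
  27: appears 1 time(s)
  31: appears 1 time(s)
  33: appears 1 time(s)
  39: appears 1 time(s)
  48: appears 1 time(s)
  51: appears 1 time(s)
  63: appears 1 time(s)
  66: appears 1 time(s)
  75: appears 1 time(s)
  76: appears 1 time(s)
  80: appears 1 time(s)
  86: appears 3 time(s)
  93: appears 1 time(s)
Step 2: The value 86 appears most frequently (3 times).
Step 3: Mode = 86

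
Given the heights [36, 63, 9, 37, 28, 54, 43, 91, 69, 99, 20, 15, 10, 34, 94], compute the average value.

46.8

Step 1: Sum all values: 36 + 63 + 9 + 37 + 28 + 54 + 43 + 91 + 69 + 99 + 20 + 15 + 10 + 34 + 94 = 702
Step 2: Count the number of values: n = 15
Step 3: Mean = sum / n = 702 / 15 = 46.8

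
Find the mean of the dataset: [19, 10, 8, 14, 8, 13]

12

Step 1: Sum all values: 19 + 10 + 8 + 14 + 8 + 13 = 72
Step 2: Count the number of values: n = 6
Step 3: Mean = sum / n = 72 / 6 = 12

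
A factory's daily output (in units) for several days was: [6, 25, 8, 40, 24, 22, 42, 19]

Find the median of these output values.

23

Step 1: Sort the data in ascending order: [6, 8, 19, 22, 24, 25, 40, 42]
Step 2: The number of values is n = 8.
Step 3: Since n is even, the median is the average of positions 4 and 5:
  Median = (22 + 24) / 2 = 23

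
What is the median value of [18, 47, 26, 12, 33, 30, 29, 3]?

27.5

Step 1: Sort the data in ascending order: [3, 12, 18, 26, 29, 30, 33, 47]
Step 2: The number of values is n = 8.
Step 3: Since n is even, the median is the average of positions 4 and 5:
  Median = (26 + 29) / 2 = 27.5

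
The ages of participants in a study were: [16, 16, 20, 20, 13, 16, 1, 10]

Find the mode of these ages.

16

Step 1: Count the frequency of each value:
  1: appears 1 time(s)
  10: appears 1 time(s)
  13: appears 1 time(s)
  16: appears 3 time(s)
  20: appears 2 time(s)
Step 2: The value 16 appears most frequently (3 times).
Step 3: Mode = 16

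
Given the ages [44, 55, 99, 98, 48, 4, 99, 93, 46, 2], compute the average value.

58.8

Step 1: Sum all values: 44 + 55 + 99 + 98 + 48 + 4 + 99 + 93 + 46 + 2 = 588
Step 2: Count the number of values: n = 10
Step 3: Mean = sum / n = 588 / 10 = 58.8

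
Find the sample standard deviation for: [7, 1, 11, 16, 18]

6.8775

Step 1: Compute the mean: 10.6
Step 2: Sum of squared deviations from the mean: 189.2
Step 3: Sample variance = 189.2 / 4 = 47.3
Step 4: Standard deviation = sqrt(47.3) = 6.8775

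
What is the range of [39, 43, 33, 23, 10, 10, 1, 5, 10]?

42

Step 1: Identify the maximum value: max = 43
Step 2: Identify the minimum value: min = 1
Step 3: Range = max - min = 43 - 1 = 42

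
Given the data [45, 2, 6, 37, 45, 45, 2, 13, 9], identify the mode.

45

Step 1: Count the frequency of each value:
  2: appears 2 time(s)
  6: appears 1 time(s)
  9: appears 1 time(s)
  13: appears 1 time(s)
  37: appears 1 time(s)
  45: appears 3 time(s)
Step 2: The value 45 appears most frequently (3 times).
Step 3: Mode = 45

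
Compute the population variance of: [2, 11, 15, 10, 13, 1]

28.2222

Step 1: Compute the mean: (2 + 11 + 15 + 10 + 13 + 1) / 6 = 8.6667
Step 2: Compute squared deviations from the mean:
  (2 - 8.6667)^2 = 44.4444
  (11 - 8.6667)^2 = 5.4444
  (15 - 8.6667)^2 = 40.1111
  (10 - 8.6667)^2 = 1.7778
  (13 - 8.6667)^2 = 18.7778
  (1 - 8.6667)^2 = 58.7778
Step 3: Sum of squared deviations = 169.3333
Step 4: Population variance = 169.3333 / 6 = 28.2222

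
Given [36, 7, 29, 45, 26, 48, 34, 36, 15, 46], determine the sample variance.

179.5111

Step 1: Compute the mean: (36 + 7 + 29 + 45 + 26 + 48 + 34 + 36 + 15 + 46) / 10 = 32.2
Step 2: Compute squared deviations from the mean:
  (36 - 32.2)^2 = 14.44
  (7 - 32.2)^2 = 635.04
  (29 - 32.2)^2 = 10.24
  (45 - 32.2)^2 = 163.84
  (26 - 32.2)^2 = 38.44
  (48 - 32.2)^2 = 249.64
  (34 - 32.2)^2 = 3.24
  (36 - 32.2)^2 = 14.44
  (15 - 32.2)^2 = 295.84
  (46 - 32.2)^2 = 190.44
Step 3: Sum of squared deviations = 1615.6
Step 4: Sample variance = 1615.6 / 9 = 179.5111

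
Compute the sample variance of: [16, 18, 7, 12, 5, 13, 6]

26

Step 1: Compute the mean: (16 + 18 + 7 + 12 + 5 + 13 + 6) / 7 = 11
Step 2: Compute squared deviations from the mean:
  (16 - 11)^2 = 25
  (18 - 11)^2 = 49
  (7 - 11)^2 = 16
  (12 - 11)^2 = 1
  (5 - 11)^2 = 36
  (13 - 11)^2 = 4
  (6 - 11)^2 = 25
Step 3: Sum of squared deviations = 156
Step 4: Sample variance = 156 / 6 = 26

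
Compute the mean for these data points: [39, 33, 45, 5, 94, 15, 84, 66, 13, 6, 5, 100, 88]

45.6154

Step 1: Sum all values: 39 + 33 + 45 + 5 + 94 + 15 + 84 + 66 + 13 + 6 + 5 + 100 + 88 = 593
Step 2: Count the number of values: n = 13
Step 3: Mean = sum / n = 593 / 13 = 45.6154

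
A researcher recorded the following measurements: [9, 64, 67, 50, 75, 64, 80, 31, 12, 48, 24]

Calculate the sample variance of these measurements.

631.0545

Step 1: Compute the mean: (9 + 64 + 67 + 50 + 75 + 64 + 80 + 31 + 12 + 48 + 24) / 11 = 47.6364
Step 2: Compute squared deviations from the mean:
  (9 - 47.6364)^2 = 1492.7686
  (64 - 47.6364)^2 = 267.7686
  (67 - 47.6364)^2 = 374.9504
  (50 - 47.6364)^2 = 5.5868
  (75 - 47.6364)^2 = 748.7686
  (64 - 47.6364)^2 = 267.7686
  (80 - 47.6364)^2 = 1047.405
  (31 - 47.6364)^2 = 276.7686
  (12 - 47.6364)^2 = 1269.9504
  (48 - 47.6364)^2 = 0.1322
  (24 - 47.6364)^2 = 558.6777
Step 3: Sum of squared deviations = 6310.5455
Step 4: Sample variance = 6310.5455 / 10 = 631.0545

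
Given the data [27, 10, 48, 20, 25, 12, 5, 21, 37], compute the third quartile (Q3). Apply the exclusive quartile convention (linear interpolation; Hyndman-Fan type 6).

32

Step 1: Sort the data: [5, 10, 12, 20, 21, 25, 27, 37, 48]
Step 2: n = 9
Step 3: Using the exclusive quartile method:
  Q1 = 11
  Q2 (median) = 21
  Q3 = 32
  IQR = Q3 - Q1 = 32 - 11 = 21
Step 4: Q3 = 32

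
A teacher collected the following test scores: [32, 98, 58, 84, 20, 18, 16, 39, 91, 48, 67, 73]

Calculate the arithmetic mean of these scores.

53.6667

Step 1: Sum all values: 32 + 98 + 58 + 84 + 20 + 18 + 16 + 39 + 91 + 48 + 67 + 73 = 644
Step 2: Count the number of values: n = 12
Step 3: Mean = sum / n = 644 / 12 = 53.6667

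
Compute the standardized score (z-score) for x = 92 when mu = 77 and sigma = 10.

1.5

Step 1: Recall the z-score formula: z = (x - mu) / sigma
Step 2: Substitute values: z = (92 - 77) / 10
Step 3: z = 15 / 10 = 1.5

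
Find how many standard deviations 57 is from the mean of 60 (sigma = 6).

-0.5

Step 1: Recall the z-score formula: z = (x - mu) / sigma
Step 2: Substitute values: z = (57 - 60) / 6
Step 3: z = -3 / 6 = -0.5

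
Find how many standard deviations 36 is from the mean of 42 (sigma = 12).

-0.5

Step 1: Recall the z-score formula: z = (x - mu) / sigma
Step 2: Substitute values: z = (36 - 42) / 12
Step 3: z = -6 / 12 = -0.5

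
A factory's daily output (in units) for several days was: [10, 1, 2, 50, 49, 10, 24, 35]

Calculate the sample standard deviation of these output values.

20.0424

Step 1: Compute the mean: 22.625
Step 2: Sum of squared deviations from the mean: 2811.875
Step 3: Sample variance = 2811.875 / 7 = 401.6964
Step 4: Standard deviation = sqrt(401.6964) = 20.0424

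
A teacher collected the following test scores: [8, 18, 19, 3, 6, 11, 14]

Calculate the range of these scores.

16

Step 1: Identify the maximum value: max = 19
Step 2: Identify the minimum value: min = 3
Step 3: Range = max - min = 19 - 3 = 16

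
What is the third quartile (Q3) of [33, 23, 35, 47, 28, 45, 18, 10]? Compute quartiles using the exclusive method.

42.5

Step 1: Sort the data: [10, 18, 23, 28, 33, 35, 45, 47]
Step 2: n = 8
Step 3: Using the exclusive quartile method:
  Q1 = 19.25
  Q2 (median) = 30.5
  Q3 = 42.5
  IQR = Q3 - Q1 = 42.5 - 19.25 = 23.25
Step 4: Q3 = 42.5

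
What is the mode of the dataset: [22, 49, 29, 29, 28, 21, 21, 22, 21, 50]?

21

Step 1: Count the frequency of each value:
  21: appears 3 time(s)
  22: appears 2 time(s)
  28: appears 1 time(s)
  29: appears 2 time(s)
  49: appears 1 time(s)
  50: appears 1 time(s)
Step 2: The value 21 appears most frequently (3 times).
Step 3: Mode = 21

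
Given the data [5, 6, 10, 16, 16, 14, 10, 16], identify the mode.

16

Step 1: Count the frequency of each value:
  5: appears 1 time(s)
  6: appears 1 time(s)
  10: appears 2 time(s)
  14: appears 1 time(s)
  16: appears 3 time(s)
Step 2: The value 16 appears most frequently (3 times).
Step 3: Mode = 16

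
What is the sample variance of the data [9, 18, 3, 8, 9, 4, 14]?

27.9048

Step 1: Compute the mean: (9 + 18 + 3 + 8 + 9 + 4 + 14) / 7 = 9.2857
Step 2: Compute squared deviations from the mean:
  (9 - 9.2857)^2 = 0.0816
  (18 - 9.2857)^2 = 75.9388
  (3 - 9.2857)^2 = 39.5102
  (8 - 9.2857)^2 = 1.6531
  (9 - 9.2857)^2 = 0.0816
  (4 - 9.2857)^2 = 27.9388
  (14 - 9.2857)^2 = 22.2245
Step 3: Sum of squared deviations = 167.4286
Step 4: Sample variance = 167.4286 / 6 = 27.9048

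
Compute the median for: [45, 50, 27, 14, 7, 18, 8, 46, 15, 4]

16.5

Step 1: Sort the data in ascending order: [4, 7, 8, 14, 15, 18, 27, 45, 46, 50]
Step 2: The number of values is n = 10.
Step 3: Since n is even, the median is the average of positions 5 and 6:
  Median = (15 + 18) / 2 = 16.5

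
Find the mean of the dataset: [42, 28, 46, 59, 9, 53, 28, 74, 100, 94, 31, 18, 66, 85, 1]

48.9333

Step 1: Sum all values: 42 + 28 + 46 + 59 + 9 + 53 + 28 + 74 + 100 + 94 + 31 + 18 + 66 + 85 + 1 = 734
Step 2: Count the number of values: n = 15
Step 3: Mean = sum / n = 734 / 15 = 48.9333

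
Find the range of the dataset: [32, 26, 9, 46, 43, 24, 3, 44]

43

Step 1: Identify the maximum value: max = 46
Step 2: Identify the minimum value: min = 3
Step 3: Range = max - min = 46 - 3 = 43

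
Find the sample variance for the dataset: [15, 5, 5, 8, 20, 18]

44.5667

Step 1: Compute the mean: (15 + 5 + 5 + 8 + 20 + 18) / 6 = 11.8333
Step 2: Compute squared deviations from the mean:
  (15 - 11.8333)^2 = 10.0278
  (5 - 11.8333)^2 = 46.6944
  (5 - 11.8333)^2 = 46.6944
  (8 - 11.8333)^2 = 14.6944
  (20 - 11.8333)^2 = 66.6944
  (18 - 11.8333)^2 = 38.0278
Step 3: Sum of squared deviations = 222.8333
Step 4: Sample variance = 222.8333 / 5 = 44.5667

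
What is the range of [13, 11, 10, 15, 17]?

7

Step 1: Identify the maximum value: max = 17
Step 2: Identify the minimum value: min = 10
Step 3: Range = max - min = 17 - 10 = 7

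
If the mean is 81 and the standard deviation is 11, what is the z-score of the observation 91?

0.9091

Step 1: Recall the z-score formula: z = (x - mu) / sigma
Step 2: Substitute values: z = (91 - 81) / 11
Step 3: z = 10 / 11 = 0.9091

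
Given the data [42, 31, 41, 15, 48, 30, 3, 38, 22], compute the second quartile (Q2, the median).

31

Step 1: Sort the data: [3, 15, 22, 30, 31, 38, 41, 42, 48]
Step 2: n = 9
Step 3: Q2 is the median. Since n is odd, it is the middle value at position 5: 31
Step 4: Q2 = 31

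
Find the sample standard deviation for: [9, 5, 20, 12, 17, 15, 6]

5.6569

Step 1: Compute the mean: 12
Step 2: Sum of squared deviations from the mean: 192
Step 3: Sample variance = 192 / 6 = 32
Step 4: Standard deviation = sqrt(32) = 5.6569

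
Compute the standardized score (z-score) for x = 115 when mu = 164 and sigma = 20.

-2.45

Step 1: Recall the z-score formula: z = (x - mu) / sigma
Step 2: Substitute values: z = (115 - 164) / 20
Step 3: z = -49 / 20 = -2.45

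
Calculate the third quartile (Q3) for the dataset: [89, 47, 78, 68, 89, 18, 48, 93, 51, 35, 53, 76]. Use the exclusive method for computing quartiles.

86.25

Step 1: Sort the data: [18, 35, 47, 48, 51, 53, 68, 76, 78, 89, 89, 93]
Step 2: n = 12
Step 3: Using the exclusive quartile method:
  Q1 = 47.25
  Q2 (median) = 60.5
  Q3 = 86.25
  IQR = Q3 - Q1 = 86.25 - 47.25 = 39
Step 4: Q3 = 86.25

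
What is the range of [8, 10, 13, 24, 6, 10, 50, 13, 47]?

44

Step 1: Identify the maximum value: max = 50
Step 2: Identify the minimum value: min = 6
Step 3: Range = max - min = 50 - 6 = 44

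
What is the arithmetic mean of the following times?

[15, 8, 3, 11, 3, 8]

8

Step 1: Sum all values: 15 + 8 + 3 + 11 + 3 + 8 = 48
Step 2: Count the number of values: n = 6
Step 3: Mean = sum / n = 48 / 6 = 8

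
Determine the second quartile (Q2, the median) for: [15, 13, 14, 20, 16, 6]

14.5

Step 1: Sort the data: [6, 13, 14, 15, 16, 20]
Step 2: n = 6
Step 3: Q2 is the median. Since n is even, it is the average of the values at positions 3 and 4:
  Q2 = (14 + 15) / 2 = 14.5
Step 4: Q2 = 14.5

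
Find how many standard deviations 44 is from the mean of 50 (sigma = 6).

-1

Step 1: Recall the z-score formula: z = (x - mu) / sigma
Step 2: Substitute values: z = (44 - 50) / 6
Step 3: z = -6 / 6 = -1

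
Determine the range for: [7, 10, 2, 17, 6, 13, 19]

17

Step 1: Identify the maximum value: max = 19
Step 2: Identify the minimum value: min = 2
Step 3: Range = max - min = 19 - 2 = 17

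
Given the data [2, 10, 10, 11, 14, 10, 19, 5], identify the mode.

10

Step 1: Count the frequency of each value:
  2: appears 1 time(s)
  5: appears 1 time(s)
  10: appears 3 time(s)
  11: appears 1 time(s)
  14: appears 1 time(s)
  19: appears 1 time(s)
Step 2: The value 10 appears most frequently (3 times).
Step 3: Mode = 10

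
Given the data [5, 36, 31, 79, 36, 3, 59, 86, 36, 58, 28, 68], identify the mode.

36

Step 1: Count the frequency of each value:
  3: appears 1 time(s)
  5: appears 1 time(s)
  28: appears 1 time(s)
  31: appears 1 time(s)
  36: appears 3 time(s)
  58: appears 1 time(s)
  59: appears 1 time(s)
  68: appears 1 time(s)
  79: appears 1 time(s)
  86: appears 1 time(s)
Step 2: The value 36 appears most frequently (3 times).
Step 3: Mode = 36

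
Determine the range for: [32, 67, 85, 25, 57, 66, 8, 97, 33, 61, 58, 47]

89

Step 1: Identify the maximum value: max = 97
Step 2: Identify the minimum value: min = 8
Step 3: Range = max - min = 97 - 8 = 89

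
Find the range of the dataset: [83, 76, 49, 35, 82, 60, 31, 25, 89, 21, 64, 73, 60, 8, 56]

81

Step 1: Identify the maximum value: max = 89
Step 2: Identify the minimum value: min = 8
Step 3: Range = max - min = 89 - 8 = 81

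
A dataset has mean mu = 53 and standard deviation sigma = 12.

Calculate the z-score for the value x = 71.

1.5

Step 1: Recall the z-score formula: z = (x - mu) / sigma
Step 2: Substitute values: z = (71 - 53) / 12
Step 3: z = 18 / 12 = 1.5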